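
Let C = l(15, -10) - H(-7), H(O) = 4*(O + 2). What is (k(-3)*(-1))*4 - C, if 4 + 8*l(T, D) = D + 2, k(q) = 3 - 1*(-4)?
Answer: -93/2 ≈ -46.500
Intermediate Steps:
k(q) = 7 (k(q) = 3 + 4 = 7)
l(T, D) = -1/4 + D/8 (l(T, D) = -1/2 + (D + 2)/8 = -1/2 + (2 + D)/8 = -1/2 + (1/4 + D/8) = -1/4 + D/8)
H(O) = 8 + 4*O (H(O) = 4*(2 + O) = 8 + 4*O)
C = 37/2 (C = (-1/4 + (1/8)*(-10)) - (8 + 4*(-7)) = (-1/4 - 5/4) - (8 - 28) = -3/2 - 1*(-20) = -3/2 + 20 = 37/2 ≈ 18.500)
(k(-3)*(-1))*4 - C = (7*(-1))*4 - 1*37/2 = -7*4 - 37/2 = -28 - 37/2 = -93/2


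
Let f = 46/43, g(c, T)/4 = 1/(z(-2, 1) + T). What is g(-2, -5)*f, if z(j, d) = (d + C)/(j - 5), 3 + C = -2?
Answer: -1288/1333 ≈ -0.96624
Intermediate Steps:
C = -5 (C = -3 - 2 = -5)
z(j, d) = (-5 + d)/(-5 + j) (z(j, d) = (d - 5)/(j - 5) = (-5 + d)/(-5 + j))
g(c, T) = 4/(4/7 + T) (g(c, T) = 4/((-5 + 1)/(-5 - 2) + T) = 4/(-4/(-7) + T) = 4/(-⅐*(-4) + T) = 4/(4/7 + T))
f = 46/43 (f = 46*(1/43) = 46/43 ≈ 1.0698)
g(-2, -5)*f = (28/(4 + 7*(-5)))*(46/43) = (28/(4 - 35))*(46/43) = (28/(-31))*(46/43) = (28*(-1/31))*(46/43) = -28/31*46/43 = -1288/1333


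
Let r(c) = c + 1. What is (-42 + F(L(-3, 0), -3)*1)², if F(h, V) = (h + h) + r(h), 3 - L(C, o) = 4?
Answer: 1936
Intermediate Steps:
L(C, o) = -1 (L(C, o) = 3 - 1*4 = 3 - 4 = -1)
r(c) = 1 + c
F(h, V) = 1 + 3*h (F(h, V) = (h + h) + (1 + h) = 2*h + (1 + h) = 1 + 3*h)
(-42 + F(L(-3, 0), -3)*1)² = (-42 + (1 + 3*(-1))*1)² = (-42 + (1 - 3)*1)² = (-42 - 2*1)² = (-42 - 2)² = (-44)² = 1936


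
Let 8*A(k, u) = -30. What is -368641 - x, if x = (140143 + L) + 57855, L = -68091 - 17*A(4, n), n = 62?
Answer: -1994447/4 ≈ -4.9861e+5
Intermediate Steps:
A(k, u) = -15/4 (A(k, u) = (⅛)*(-30) = -15/4)
L = -272109/4 (L = -68091 - 17*(-15)/4 = -68091 - 1*(-255/4) = -68091 + 255/4 = -272109/4 ≈ -68027.)
x = 519883/4 (x = (140143 - 272109/4) + 57855 = 288463/4 + 57855 = 519883/4 ≈ 1.2997e+5)
-368641 - x = -368641 - 1*519883/4 = -368641 - 519883/4 = -1994447/4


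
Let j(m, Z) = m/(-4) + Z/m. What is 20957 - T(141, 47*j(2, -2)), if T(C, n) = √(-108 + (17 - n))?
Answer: 20957 - I*√82/2 ≈ 20957.0 - 4.5277*I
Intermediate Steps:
j(m, Z) = -m/4 + Z/m (j(m, Z) = m*(-¼) + Z/m = -m/4 + Z/m)
T(C, n) = √(-91 - n)
20957 - T(141, 47*j(2, -2)) = 20957 - √(-91 - 47*(-¼*2 - 2/2)) = 20957 - √(-91 - 47*(-½ - 2*½)) = 20957 - √(-91 - 47*(-½ - 1)) = 20957 - √(-91 - 47*(-3)/2) = 20957 - √(-91 - 1*(-141/2)) = 20957 - √(-91 + 141/2) = 20957 - √(-41/2) = 20957 - I*√82/2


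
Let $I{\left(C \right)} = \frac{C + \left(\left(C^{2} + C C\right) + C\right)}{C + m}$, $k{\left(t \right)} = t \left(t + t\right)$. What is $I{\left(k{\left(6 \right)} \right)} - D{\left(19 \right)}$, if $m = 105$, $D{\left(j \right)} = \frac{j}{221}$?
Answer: $\frac{773263}{13039} \approx 59.304$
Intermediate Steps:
$D{\left(j \right)} = \frac{j}{221}$ ($D{\left(j \right)} = j \frac{1}{221} = \frac{j}{221}$)
$k{\left(t \right)} = 2 t^{2}$ ($k{\left(t \right)} = t 2 t = 2 t^{2}$)
$I{\left(C \right)} = \frac{2 C + 2 C^{2}}{105 + C}$ ($I{\left(C \right)} = \frac{C + \left(\left(C^{2} + C C\right) + C\right)}{C + 105} = \frac{C + \left(\left(C^{2} + C^{2}\right) + C\right)}{105 + C} = \frac{C + \left(2 C^{2} + C\right)}{105 + C} = \frac{C + \left(C + 2 C^{2}\right)}{105 + C} = \frac{2 C + 2 C^{2}}{105 + C}$)
$I{\left(k{\left(6 \right)} \right)} - D{\left(19 \right)} = \frac{2 \cdot 2 \cdot 6^{2} \left(1 + 2 \cdot 6^{2}\right)}{105 + 2 \cdot 6^{2}} - \frac{1}{221} \cdot 19 = \frac{2 \cdot 2 \cdot 36 \left(1 + 2 \cdot 36\right)}{105 + 2 \cdot 36} - \frac{19}{221} = 2 \cdot 72 \frac{1}{105 + 72} \left(1 + 72\right) - \frac{19}{221} = 2 \cdot 72 \cdot \frac{1}{177} \cdot 73 - \frac{19}{221} = \frac{3504}{59} - \frac{19}{221} = \frac{773263}{13039}$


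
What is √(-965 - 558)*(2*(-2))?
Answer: -4*I*√1523 ≈ -156.1*I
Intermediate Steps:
√(-965 - 558)*(2*(-2)) = √(-1523)*(-4) = (I*√1523)*(-4) = -4*I*√1523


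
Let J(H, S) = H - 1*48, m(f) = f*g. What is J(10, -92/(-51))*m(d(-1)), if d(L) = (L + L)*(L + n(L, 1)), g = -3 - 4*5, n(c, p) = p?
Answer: 0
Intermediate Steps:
g = -23 (g = -3 - 20 = -23)
d(L) = 2*L*(1 + L) (d(L) = (L + L)*(L + 1) = (2*L)*(1 + L) = 2*L*(1 + L))
m(f) = -23*f (m(f) = f*(-23) = -23*f)
J(H, S) = -48 + H (J(H, S) = H - 48 = -48 + H)
J(10, -92/(-51))*m(d(-1)) = (-48 + 10)*(-46*(-1)*(1 - 1)) = -(-874)*2*(-1)*0 = -(-874)*0 = -38*0 = 0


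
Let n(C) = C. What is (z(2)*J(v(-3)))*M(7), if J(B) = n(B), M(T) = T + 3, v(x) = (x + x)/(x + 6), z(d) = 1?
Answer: -20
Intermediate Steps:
v(x) = 2*x/(6 + x) (v(x) = (2*x)/(6 + x) = 2*x/(6 + x))
M(T) = 3 + T
J(B) = B
(z(2)*J(v(-3)))*M(7) = (1*(2*(-3)/(6 - 3)))*(3 + 7) = (1*(2*(-3)/3))*10 = (1*(2*(-3)*(1/3)))*10 = (1*(-2))*10 = -2*10 = -20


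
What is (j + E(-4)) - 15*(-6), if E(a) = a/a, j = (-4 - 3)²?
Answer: 140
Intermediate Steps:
j = 49 (j = (-7)² = 49)
E(a) = 1
(j + E(-4)) - 15*(-6) = (49 + 1) - 15*(-6) = 50 + 90 = 140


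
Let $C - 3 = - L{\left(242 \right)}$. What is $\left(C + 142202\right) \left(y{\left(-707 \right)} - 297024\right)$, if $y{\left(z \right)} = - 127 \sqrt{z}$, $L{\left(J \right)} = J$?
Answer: $-42166418112 - 18029301 i \sqrt{707} \approx -4.2166 \cdot 10^{10} - 4.7939 \cdot 10^{8} i$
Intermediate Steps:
$C = -239$ ($C = 3 - 242 = -239$)
$\left(C + 142202\right) \left(y{\left(-707 \right)} - 297024\right) = \left(-239 + 142202\right) \left(- 127 \sqrt{-707} - 297024\right) = 141963 \left(- 127 i \sqrt{707} - 297024\right) = 141963 \left(-297024 - 127 i \sqrt{707}\right) = -42166418112 - 18029301 i \sqrt{707}$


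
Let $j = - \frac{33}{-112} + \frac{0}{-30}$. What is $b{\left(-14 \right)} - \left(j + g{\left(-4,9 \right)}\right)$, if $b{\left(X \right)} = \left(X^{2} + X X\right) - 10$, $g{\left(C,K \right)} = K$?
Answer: $\frac{41743}{112} \approx 372.71$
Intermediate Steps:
$j = \frac{33}{112}$ ($j = \left(-33\right) \left(- \frac{1}{112}\right) + 0 \left(- \frac{1}{30}\right) = \frac{33}{112} + 0 = \frac{33}{112} \approx 0.29464$)
$b{\left(X \right)} = -10 + 2 X^{2}$ ($b{\left(X \right)} = \left(X^{2} + X^{2}\right) - 10 = 2 X^{2} - 10 = -10 + 2 X^{2}$)
$b{\left(-14 \right)} - \left(j + g{\left(-4,9 \right)}\right) = \left(-10 + 2 \left(-14\right)^{2}\right) - \left(\frac{33}{112} + 9\right) = \left(-10 + 2 \cdot 196\right) - \frac{1041}{112} = \left(-10 + 392\right) - \frac{1041}{112} = 382 - \frac{1041}{112} = \frac{41743}{112}$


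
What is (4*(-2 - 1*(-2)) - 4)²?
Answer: 16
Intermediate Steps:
(4*(-2 - 1*(-2)) - 4)² = (4*(-2 + 2) - 4)² = (4*0 - 4)² = (0 - 4)² = (-4)² = 16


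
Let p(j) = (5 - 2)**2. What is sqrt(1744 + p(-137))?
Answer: sqrt(1753) ≈ 41.869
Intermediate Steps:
p(j) = 9 (p(j) = 3**2 = 9)
sqrt(1744 + p(-137)) = sqrt(1744 + 9) = sqrt(1753)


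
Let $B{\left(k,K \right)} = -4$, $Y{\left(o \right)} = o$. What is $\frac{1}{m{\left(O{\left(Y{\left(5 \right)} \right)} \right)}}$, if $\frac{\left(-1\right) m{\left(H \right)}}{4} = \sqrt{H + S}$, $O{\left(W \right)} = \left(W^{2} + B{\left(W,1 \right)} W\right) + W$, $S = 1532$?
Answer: $- \frac{\sqrt{1542}}{6168} \approx -0.0063665$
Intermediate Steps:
$O{\left(W \right)} = W^{2} - 3 W$ ($O{\left(W \right)} = \left(W^{2} - 4 W\right) + W = W^{2} - 3 W$)
$m{\left(H \right)} = - 4 \sqrt{1532 + H}$ ($m{\left(H \right)} = - 4 \sqrt{H + 1532} = - 4 \sqrt{1532 + H}$)
$\frac{1}{m{\left(O{\left(Y{\left(5 \right)} \right)} \right)}} = \frac{1}{\left(-4\right) \sqrt{1532 + 5 \left(-3 + 5\right)}} = \frac{1}{\left(-4\right) \sqrt{1532 + 5 \cdot 2}} = \frac{1}{\left(-4\right) \sqrt{1532 + 10}} = \frac{1}{\left(-4\right) \sqrt{1542}} = - \frac{\sqrt{1542}}{6168}$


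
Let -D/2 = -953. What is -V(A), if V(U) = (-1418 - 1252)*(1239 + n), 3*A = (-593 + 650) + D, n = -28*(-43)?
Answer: 6522810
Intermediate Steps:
n = 1204
D = 1906 (D = -2*(-953) = 1906)
A = 1963/3 (A = ((-593 + 650) + 1906)/3 = (57 + 1906)/3 = (⅓)*1963 = 1963/3 ≈ 654.33)
V(U) = -6522810 (V(U) = (-1418 - 1252)*(1239 + 1204) = -2670*2443 = -6522810)
-V(A) = -1*(-6522810) = 6522810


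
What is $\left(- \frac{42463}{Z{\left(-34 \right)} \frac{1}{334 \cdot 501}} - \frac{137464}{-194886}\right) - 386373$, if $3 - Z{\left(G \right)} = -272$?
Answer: $- \frac{702735142151831}{26796825} \approx -2.6225 \cdot 10^{7}$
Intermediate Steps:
$Z{\left(G \right)} = 275$ ($Z{\left(G \right)} = 3 - -272 = 3 + 272 = 275$)
$\left(- \frac{42463}{Z{\left(-34 \right)} \frac{1}{334 \cdot 501}} - \frac{137464}{-194886}\right) - 386373 = \left(- \frac{42463}{275 \frac{1}{334 \cdot 501}} - \frac{137464}{-194886}\right) - 386373 = \left(- \frac{42463}{275 \cdot \frac{1}{167334}} - - \frac{68732}{97443}\right) - 386373 = \left(- \frac{42463}{275 \cdot \frac{1}{167334}} + \frac{68732}{97443}\right) - 386373 = \left(- \frac{42463}{\frac{275}{167334}} + \frac{68732}{97443}\right) - 386373 = \left(\left(-42463\right) \frac{167334}{275} + \frac{68732}{97443}\right) - 386373 = \left(- \frac{7105503642}{275} + \frac{68732}{97443}\right) - 386373 = - \frac{692381572486106}{26796825} - 386373 = - \frac{702735142151831}{26796825}$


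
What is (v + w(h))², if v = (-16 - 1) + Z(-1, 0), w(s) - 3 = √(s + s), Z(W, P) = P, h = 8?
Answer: 100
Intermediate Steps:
w(s) = 3 + √2*√s (w(s) = 3 + √(s + s) = 3 + √(2*s) = 3 + √2*√s)
v = -17 (v = (-16 - 1) + 0 = -17 + 0 = -17)
(v + w(h))² = (-17 + (3 + √2*√8))² = (-17 + (3 + √2*(2*√2)))² = (-17 + (3 + 4))² = (-17 + 7)² = (-10)² = 100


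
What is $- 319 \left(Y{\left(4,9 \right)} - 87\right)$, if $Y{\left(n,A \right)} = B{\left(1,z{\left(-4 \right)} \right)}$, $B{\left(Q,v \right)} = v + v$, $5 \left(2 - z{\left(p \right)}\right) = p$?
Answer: $\frac{129833}{5} \approx 25967.0$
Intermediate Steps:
$z{\left(p \right)} = 2 - \frac{p}{5}$
$B{\left(Q,v \right)} = 2 v$
$Y{\left(n,A \right)} = \frac{28}{5}$ ($Y{\left(n,A \right)} = 2 \left(2 - - \frac{4}{5}\right) = 2 \left(2 + \frac{4}{5}\right) = 2 \cdot \frac{14}{5} = \frac{28}{5}$)
$- 319 \left(Y{\left(4,9 \right)} - 87\right) = - 319 \left(\frac{28}{5} - 87\right) = \left(-319\right) \left(- \frac{407}{5}\right) = \frac{129833}{5}$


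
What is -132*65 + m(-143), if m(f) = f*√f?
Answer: -8580 - 143*I*√143 ≈ -8580.0 - 1710.0*I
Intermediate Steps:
m(f) = f^(3/2)
-132*65 + m(-143) = -132*65 + (-143)^(3/2) = -8580 - 143*I*√143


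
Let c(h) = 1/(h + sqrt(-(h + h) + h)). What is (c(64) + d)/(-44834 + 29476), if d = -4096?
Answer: 266239/998270 + I/7986160 ≈ 0.2667 + 1.2522e-7*I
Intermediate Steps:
c(h) = 1/(h + sqrt(-h)) (c(h) = 1/(h + sqrt(-2*h + h)) = 1/(h + sqrt(-h)))
(c(64) + d)/(-44834 + 29476) = (1/(64 + sqrt(-1*64)) - 4096)/(-44834 + 29476) = (1/(64 + sqrt(-64)) - 4096)/(-15358) = (1/(64 + 8*I) - 4096)*(-1/15358) = ((64 - 8*I)/4160 - 4096)*(-1/15358) = (-4096 + (64 - 8*I)/4160)*(-1/15358) = 2048/7679 - (64 - 8*I)/63889280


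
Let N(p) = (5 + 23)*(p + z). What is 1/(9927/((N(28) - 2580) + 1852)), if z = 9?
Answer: 308/9927 ≈ 0.031026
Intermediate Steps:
N(p) = 252 + 28*p (N(p) = (5 + 23)*(p + 9) = 28*(9 + p) = 252 + 28*p)
1/(9927/((N(28) - 2580) + 1852)) = 1/(9927/(((252 + 28*28) - 2580) + 1852)) = 1/(9927/(((252 + 784) - 2580) + 1852)) = 1/(9927/((1036 - 2580) + 1852)) = 1/(9927/(-1544 + 1852)) = 1/(9927/308) = 308/9927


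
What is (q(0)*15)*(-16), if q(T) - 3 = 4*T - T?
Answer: -720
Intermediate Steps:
q(T) = 3 + 3*T (q(T) = 3 + (4*T - T) = 3 + 3*T)
(q(0)*15)*(-16) = ((3 + 3*0)*15)*(-16) = ((3 + 0)*15)*(-16) = (3*15)*(-16) = 45*(-16) = -720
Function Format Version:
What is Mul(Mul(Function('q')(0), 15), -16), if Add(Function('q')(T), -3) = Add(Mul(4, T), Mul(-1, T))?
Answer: -720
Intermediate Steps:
Function('q')(T) = Add(3, Mul(3, T)) (Function('q')(T) = Add(3, Add(Mul(4, T), Mul(-1, T))) = Add(3, Mul(3, T)))
Mul(Mul(Function('q')(0), 15), -16) = Mul(Mul(Add(3, Mul(3, 0)), 15), -16) = Mul(Mul(Add(3, 0), 15), -16) = Mul(Mul(3, 15), -16) = Mul(45, -16) = -720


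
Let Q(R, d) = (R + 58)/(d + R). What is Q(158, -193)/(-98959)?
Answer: 216/3463565 ≈ 6.2363e-5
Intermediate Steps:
Q(R, d) = (58 + R)/(R + d)
Q(158, -193)/(-98959) = ((58 + 158)/(158 - 193))/(-98959) = (216/(-35))*(-1/98959) = -1/35*216*(-1/98959) = -216/35*(-1/98959) = 216/3463565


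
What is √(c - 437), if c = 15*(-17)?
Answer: 2*I*√173 ≈ 26.306*I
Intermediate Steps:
c = -255
√(c - 437) = √(-255 - 437) = √(-692) = 2*I*√173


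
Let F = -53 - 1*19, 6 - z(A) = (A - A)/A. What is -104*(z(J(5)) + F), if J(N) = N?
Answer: 6864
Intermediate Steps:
z(A) = 6 (z(A) = 6 - (A - A)/A = 6 - 0/A = 6 - 1*0 = 6 + 0 = 6)
F = -72 (F = -53 - 19 = -72)
-104*(z(J(5)) + F) = -104*(6 - 72) = -104*(-66) = 6864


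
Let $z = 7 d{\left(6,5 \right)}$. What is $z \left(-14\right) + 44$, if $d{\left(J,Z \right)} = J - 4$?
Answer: $-152$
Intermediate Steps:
$d{\left(J,Z \right)} = -4 + J$
$z = 14$ ($z = 7 \left(-4 + 6\right) = 7 \cdot 2 = 14$)
$z \left(-14\right) + 44 = 14 \left(-14\right) + 44 = -196 + 44 = -152$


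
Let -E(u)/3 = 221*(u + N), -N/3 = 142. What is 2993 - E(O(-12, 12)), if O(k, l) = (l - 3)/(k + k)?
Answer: -2237549/8 ≈ -2.7969e+5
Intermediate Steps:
N = -426 (N = -3*142 = -426)
O(k, l) = (-3 + l)/(2*k) (O(k, l) = (-3 + l)/((2*k)) = (-3 + l)*(1/(2*k)) = (-3 + l)/(2*k))
E(u) = 282438 - 663*u (E(u) = -663*(u - 426) = -663*(-426 + u) = -3*(-94146 + 221*u) = 282438 - 663*u)
2993 - E(O(-12, 12)) = 2993 - (282438 - 663*(-3 + 12)/(2*(-12))) = 2993 - (282438 - 663*(-1)*9/(2*12)) = 2993 - (282438 - 663*(-3/8)) = 2993 - (282438 + 1989/8) = 2993 - 1*2261493/8 = 2993 - 2261493/8 = -2237549/8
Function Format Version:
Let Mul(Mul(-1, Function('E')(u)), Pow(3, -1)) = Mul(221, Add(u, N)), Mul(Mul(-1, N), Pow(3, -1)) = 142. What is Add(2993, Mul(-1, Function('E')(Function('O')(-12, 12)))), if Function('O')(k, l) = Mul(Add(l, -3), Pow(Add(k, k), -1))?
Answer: Rational(-2237549, 8) ≈ -2.7969e+5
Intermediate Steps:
N = -426 (N = Mul(-3, 142) = -426)
Function('O')(k, l) = Mul(Rational(1, 2), Pow(k, -1), Add(-3, l)) (Function('O')(k, l) = Mul(Add(-3, l), Pow(Mul(2, k), -1)) = Mul(Add(-3, l), Mul(Rational(1, 2), Pow(k, -1))) = Mul(Rational(1, 2), Pow(k, -1), Add(-3, l)))
Function('E')(u) = Add(282438, Mul(-663, u)) (Function('E')(u) = Mul(-3, Mul(221, Add(u, -426))) = Mul(-3, Mul(221, Add(-426, u))) = Mul(-3, Add(-94146, Mul(221, u))) = Add(282438, Mul(-663, u)))
Add(2993, Mul(-1, Function('E')(Function('O')(-12, 12)))) = Add(2993, Mul(-1, Add(282438, Mul(-663, Mul(Rational(1, 2), Pow(-12, -1), Add(-3, 12)))))) = Add(2993, Mul(-1, Add(282438, Mul(-663, Mul(Rational(1, 2), Rational(-1, 12), 9))))) = Add(2993, Mul(-1, Add(282438, Mul(-663, Rational(-3, 8))))) = Add(2993, Mul(-1, Add(282438, Rational(1989, 8)))) = Add(2993, Mul(-1, Rational(2261493, 8))) = Add(2993, Rational(-2261493, 8)) = Rational(-2237549, 8)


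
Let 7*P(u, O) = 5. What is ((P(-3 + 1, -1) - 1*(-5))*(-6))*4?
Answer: -960/7 ≈ -137.14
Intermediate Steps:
P(u, O) = 5/7 (P(u, O) = (⅐)*5 = 5/7)
((P(-3 + 1, -1) - 1*(-5))*(-6))*4 = ((5/7 - 1*(-5))*(-6))*4 = ((5/7 + 5)*(-6))*4 = ((40/7)*(-6))*4 = -240/7*4 = -960/7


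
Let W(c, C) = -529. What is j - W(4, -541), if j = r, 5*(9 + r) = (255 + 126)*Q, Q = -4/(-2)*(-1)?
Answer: 1838/5 ≈ 367.60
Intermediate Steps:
Q = -2 (Q = -4*(-1/2)*(-1) = 2*(-1) = -2)
r = -807/5 (r = -9 + ((255 + 126)*(-2))/5 = -9 + (381*(-2))/5 = -9 + (1/5)*(-762) = -9 - 762/5 = -807/5 ≈ -161.40)
j = -807/5 ≈ -161.40
j - W(4, -541) = -807/5 - 1*(-529) = -807/5 + 529 = 1838/5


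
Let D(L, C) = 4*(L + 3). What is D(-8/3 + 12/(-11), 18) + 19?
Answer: 527/33 ≈ 15.970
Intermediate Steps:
D(L, C) = 12 + 4*L (D(L, C) = 4*(3 + L) = 12 + 4*L)
D(-8/3 + 12/(-11), 18) + 19 = (12 + 4*(-8/3 + 12/(-11))) + 19 = (12 + 4*(-8*1/3 + 12*(-1/11))) + 19 = (12 + 4*(-8/3 - 12/11)) + 19 = (12 + 4*(-124/33)) + 19 = (12 - 496/33) + 19 = -100/33 + 19 = 527/33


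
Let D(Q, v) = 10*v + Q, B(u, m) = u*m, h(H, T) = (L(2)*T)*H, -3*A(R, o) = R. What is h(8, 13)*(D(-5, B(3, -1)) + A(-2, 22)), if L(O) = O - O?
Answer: 0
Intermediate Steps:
L(O) = 0
A(R, o) = -R/3
h(H, T) = 0 (h(H, T) = (0*T)*H = 0*H = 0)
B(u, m) = m*u
D(Q, v) = Q + 10*v
h(8, 13)*(D(-5, B(3, -1)) + A(-2, 22)) = 0*((-5 + 10*(-1*3)) - ⅓*(-2)) = 0*((-5 + 10*(-3)) + ⅔) = 0*((-5 - 30) + ⅔) = 0*(-35 + ⅔) = 0*(-103/3) = 0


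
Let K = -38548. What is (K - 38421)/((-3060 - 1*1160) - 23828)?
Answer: 76969/28048 ≈ 2.7442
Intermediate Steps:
(K - 38421)/((-3060 - 1*1160) - 23828) = (-38548 - 38421)/((-3060 - 1*1160) - 23828) = -76969/((-3060 - 1160) - 23828) = -76969/(-4220 - 23828) = -76969/(-28048) = -76969*(-1/28048) = 76969/28048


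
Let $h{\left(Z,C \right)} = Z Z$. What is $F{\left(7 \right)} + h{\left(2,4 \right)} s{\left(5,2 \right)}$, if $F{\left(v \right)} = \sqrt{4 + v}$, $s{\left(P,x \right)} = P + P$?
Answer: $40 + \sqrt{11} \approx 43.317$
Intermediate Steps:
$s{\left(P,x \right)} = 2 P$
$h{\left(Z,C \right)} = Z^{2}$
$F{\left(7 \right)} + h{\left(2,4 \right)} s{\left(5,2 \right)} = \sqrt{4 + 7} + 2^{2} \cdot 2 \cdot 5 = \sqrt{11} + 4 \cdot 10 = \sqrt{11} + 40 = 40 + \sqrt{11}$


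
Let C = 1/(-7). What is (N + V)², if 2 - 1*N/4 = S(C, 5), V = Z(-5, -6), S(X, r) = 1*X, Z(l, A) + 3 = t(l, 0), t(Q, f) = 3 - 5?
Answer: 625/49 ≈ 12.755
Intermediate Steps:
t(Q, f) = -2
C = -⅐ ≈ -0.14286
Z(l, A) = -5 (Z(l, A) = -3 - 2 = -5)
S(X, r) = X
V = -5
N = 60/7 (N = 8 - 4*(-⅐) = 8 + 4/7 = 60/7 ≈ 8.5714)
(N + V)² = (60/7 - 5)² = (25/7)² = 625/49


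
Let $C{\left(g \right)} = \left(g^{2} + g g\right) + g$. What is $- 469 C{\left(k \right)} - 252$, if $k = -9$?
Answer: $-72009$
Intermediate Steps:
$C{\left(g \right)} = g + 2 g^{2}$ ($C{\left(g \right)} = \left(g^{2} + g^{2}\right) + g = 2 g^{2} + g = g + 2 g^{2}$)
$- 469 C{\left(k \right)} - 252 = - 469 \left(- 9 \left(1 + 2 \left(-9\right)\right)\right) - 252 = - 469 \left(- 9 \left(1 - 18\right)\right) - 252 = - 469 \left(\left(-9\right) \left(-17\right)\right) - 252 = \left(-469\right) 153 - 252 = -71757 - 252 = -72009$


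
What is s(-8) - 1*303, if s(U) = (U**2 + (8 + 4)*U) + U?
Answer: -343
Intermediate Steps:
s(U) = U**2 + 13*U (s(U) = (U**2 + 12*U) + U = U**2 + 13*U)
s(-8) - 1*303 = -8*(13 - 8) - 1*303 = -8*5 - 303 = -40 - 303 = -343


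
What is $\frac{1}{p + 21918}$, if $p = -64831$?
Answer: $- \frac{1}{42913} \approx -2.3303 \cdot 10^{-5}$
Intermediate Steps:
$\frac{1}{p + 21918} = \frac{1}{-64831 + 21918} = \frac{1}{-42913} = - \frac{1}{42913}$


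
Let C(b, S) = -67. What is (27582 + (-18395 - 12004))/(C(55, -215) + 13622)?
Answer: -2817/13555 ≈ -0.20782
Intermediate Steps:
(27582 + (-18395 - 12004))/(C(55, -215) + 13622) = (27582 + (-18395 - 12004))/(-67 + 13622) = (27582 - 30399)/13555 = -2817*1/13555 = -2817/13555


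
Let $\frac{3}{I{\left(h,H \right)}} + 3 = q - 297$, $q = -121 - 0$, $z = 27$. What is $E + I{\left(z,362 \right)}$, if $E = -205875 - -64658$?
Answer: $- \frac{59452360}{421} \approx -1.4122 \cdot 10^{5}$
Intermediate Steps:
$q = -121$ ($q = -121 + 0 = -121$)
$E = -141217$ ($E = -205875 + 64658 = -141217$)
$I{\left(h,H \right)} = - \frac{3}{421}$ ($I{\left(h,H \right)} = \frac{3}{-3 - 418} = \frac{3}{-421} = 3 \left(- \frac{1}{421}\right) = - \frac{3}{421}$)
$E + I{\left(z,362 \right)} = -141217 - \frac{3}{421} = - \frac{59452360}{421}$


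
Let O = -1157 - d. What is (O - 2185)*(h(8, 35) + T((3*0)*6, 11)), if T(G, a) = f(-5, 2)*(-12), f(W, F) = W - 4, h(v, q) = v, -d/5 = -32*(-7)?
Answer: -257752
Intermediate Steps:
d = -1120 (d = -(-160)*(-7) = -5*224 = -1120)
f(W, F) = -4 + W
T(G, a) = 108 (T(G, a) = (-4 - 5)*(-12) = -9*(-12) = 108)
O = -37 (O = -1157 - 1*(-1120) = -1157 + 1120 = -37)
(O - 2185)*(h(8, 35) + T((3*0)*6, 11)) = (-37 - 2185)*(8 + 108) = -2222*116 = -257752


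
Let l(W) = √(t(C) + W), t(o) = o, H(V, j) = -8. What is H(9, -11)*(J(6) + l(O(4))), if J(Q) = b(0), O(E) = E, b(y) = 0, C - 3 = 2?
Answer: -24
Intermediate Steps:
C = 5 (C = 3 + 2 = 5)
J(Q) = 0
l(W) = √(5 + W)
H(9, -11)*(J(6) + l(O(4))) = -8*(0 + √(5 + 4)) = -8*(0 + √9) = -8*(0 + 3) = -8*3 = -24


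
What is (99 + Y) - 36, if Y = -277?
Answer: -214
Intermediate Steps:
(99 + Y) - 36 = (99 - 277) - 36 = -178 - 36 = -214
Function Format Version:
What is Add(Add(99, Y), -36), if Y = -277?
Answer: -214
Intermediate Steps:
Add(Add(99, Y), -36) = Add(Add(99, -277), -36) = Add(-178, -36) = -214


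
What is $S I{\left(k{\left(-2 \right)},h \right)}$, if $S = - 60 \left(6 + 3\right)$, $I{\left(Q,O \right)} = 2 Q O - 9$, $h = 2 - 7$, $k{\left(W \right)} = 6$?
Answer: $37260$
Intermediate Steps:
$h = -5$
$I{\left(Q,O \right)} = -9 + 2 O Q$ ($I{\left(Q,O \right)} = 2 O Q - 9 = -9 + 2 O Q$)
$S = -540$ ($S = \left(-60\right) 9 = -540$)
$S I{\left(k{\left(-2 \right)},h \right)} = - 540 \left(-9 + 2 \left(-5\right) 6\right) = - 540 \left(-9 - 60\right) = \left(-540\right) \left(-69\right) = 37260$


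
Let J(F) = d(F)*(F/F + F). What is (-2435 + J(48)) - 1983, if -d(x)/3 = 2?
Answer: -4712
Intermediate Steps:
d(x) = -6 (d(x) = -3*2 = -6)
J(F) = -6 - 6*F (J(F) = -6*(F/F + F) = -6*(1 + F) = -6 - 6*F)
(-2435 + J(48)) - 1983 = (-2435 + (-6 - 6*48)) - 1983 = (-2435 + (-6 - 288)) - 1983 = (-2435 - 294) - 1983 = -2729 - 1983 = -4712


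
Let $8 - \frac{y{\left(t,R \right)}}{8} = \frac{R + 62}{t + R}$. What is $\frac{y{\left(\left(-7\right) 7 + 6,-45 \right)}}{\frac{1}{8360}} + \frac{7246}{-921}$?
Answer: $\frac{504663914}{921} \approx 5.4795 \cdot 10^{5}$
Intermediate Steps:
$y{\left(t,R \right)} = 64 - \frac{8 \left(62 + R\right)}{R + t}$ ($y{\left(t,R \right)} = 64 - 8 \frac{R + 62}{t + R} = 64 - 8 \frac{62 + R}{R + t} = 64 - \frac{8 \left(62 + R\right)}{R + t}$)
$\frac{y{\left(\left(-7\right) 7 + 6,-45 \right)}}{\frac{1}{8360}} + \frac{7246}{-921} = \frac{8 \frac{1}{-45 + \left(\left(-7\right) 7 + 6\right)} \left(-62 + 7 \left(-45\right) + 8 \left(\left(-7\right) 7 + 6\right)\right)}{\frac{1}{8360}} + \frac{7246}{-921} = \frac{8 \left(-62 - 315 + 8 \left(-49 + 6\right)\right)}{-45 + \left(-49 + 6\right)} \frac{1}{\frac{1}{8360}} + 7246 \left(- \frac{1}{921}\right) = \frac{8 \left(-62 - 315 + 8 \left(-43\right)\right)}{-45 - 43} \cdot 8360 - \frac{7246}{921} = \frac{8 \left(-62 - 315 - 344\right)}{-88} \cdot 8360 - \frac{7246}{921} = 8 \left(- \frac{1}{88}\right) \left(-721\right) 8360 - \frac{7246}{921} = \frac{721}{11} \cdot 8360 - \frac{7246}{921} = 547960 - \frac{7246}{921} = \frac{504663914}{921}$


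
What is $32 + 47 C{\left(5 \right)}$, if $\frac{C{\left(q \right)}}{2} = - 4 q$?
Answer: $-1848$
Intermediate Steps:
$C{\left(q \right)} = - 8 q$ ($C{\left(q \right)} = 2 \left(- 4 q\right) = - 8 q$)
$32 + 47 C{\left(5 \right)} = 32 + 47 \left(\left(-8\right) 5\right) = 32 + 47 \left(-40\right) = 32 - 1880 = -1848$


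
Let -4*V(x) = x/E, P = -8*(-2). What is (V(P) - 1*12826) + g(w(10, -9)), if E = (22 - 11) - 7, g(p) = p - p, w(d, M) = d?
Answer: -12827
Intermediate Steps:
g(p) = 0
E = 4 (E = 11 - 7 = 4)
P = 16
V(x) = -x/16 (V(x) = -x/(4*4) = -x/16)
(V(P) - 1*12826) + g(w(10, -9)) = (-1/16*16 - 1*12826) + 0 = (-1 - 12826) + 0 = -12827 + 0 = -12827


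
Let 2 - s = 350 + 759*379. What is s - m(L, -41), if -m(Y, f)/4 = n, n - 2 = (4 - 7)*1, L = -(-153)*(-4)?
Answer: -288013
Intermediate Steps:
L = -612 (L = -1*612 = -612)
s = -288009 (s = 2 - (350 + 759*379) = 2 - (350 + 287661) = 2 - 1*288011 = 2 - 288011 = -288009)
n = -1 (n = 2 + (4 - 7)*1 = 2 - 3*1 = 2 - 3 = -1)
m(Y, f) = 4 (m(Y, f) = -4*(-1) = 4)
s - m(L, -41) = -288009 - 1*4 = -288009 - 4 = -288013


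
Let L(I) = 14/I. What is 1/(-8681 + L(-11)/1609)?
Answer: -17699/153645033 ≈ -0.00011519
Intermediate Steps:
1/(-8681 + L(-11)/1609) = 1/(-8681 + (14/(-11))/1609) = 1/(-8681 + (14*(-1/11))*(1/1609)) = 1/(-8681 - 14/11*1/1609) = 1/(-8681 - 14/17699) = 1/(-153645033/17699) = -17699/153645033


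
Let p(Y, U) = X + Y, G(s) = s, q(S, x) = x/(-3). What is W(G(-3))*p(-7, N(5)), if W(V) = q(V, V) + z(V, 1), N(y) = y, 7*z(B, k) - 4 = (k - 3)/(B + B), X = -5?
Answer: -136/7 ≈ -19.429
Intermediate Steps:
q(S, x) = -x/3 (q(S, x) = x*(-⅓) = -x/3)
z(B, k) = 4/7 + (-3 + k)/(14*B) (z(B, k) = 4/7 + ((k - 3)/(B + B))/7 = 4/7 + ((-3 + k)/((2*B)))/7 = 4/7 + ((-3 + k)*(1/(2*B)))/7 = 4/7 + ((-3 + k)/(2*B))/7 = 4/7 + (-3 + k)/(14*B))
p(Y, U) = -5 + Y
W(V) = -V/3 + (-2 + 8*V)/(14*V) (W(V) = -V/3 + (-3 + 1 + 8*V)/(14*V) = -V/3 + (-2 + 8*V)/(14*V))
W(G(-3))*p(-7, N(5)) = (4/7 - ⅓*(-3) - ⅐/(-3))*(-5 - 7) = (4/7 + 1 - ⅐*(-⅓))*(-12) = (4/7 + 1 + 1/21)*(-12) = (34/21)*(-12) = -136/7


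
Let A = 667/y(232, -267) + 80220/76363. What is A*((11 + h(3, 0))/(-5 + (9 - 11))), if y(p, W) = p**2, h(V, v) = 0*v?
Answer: -33818191/20247104 ≈ -1.6703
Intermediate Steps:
h(V, v) = 0
A = 21520667/20247104 (A = 667/(232**2) + 80220/76363 = 667/53824 + 80220*(1/76363) = 667*(1/53824) + 11460/10909 = 23/1856 + 11460/10909 = 21520667/20247104 ≈ 1.0629)
A*((11 + h(3, 0))/(-5 + (9 - 11))) = 21520667*((11 + 0)/(-5 + (9 - 11)))/20247104 = 21520667*(11/(-5 - 2))/20247104 = 21520667*(11/(-7))/20247104 = 21520667*(11*(-1/7))/20247104 = (21520667/20247104)*(-11/7) = -33818191/20247104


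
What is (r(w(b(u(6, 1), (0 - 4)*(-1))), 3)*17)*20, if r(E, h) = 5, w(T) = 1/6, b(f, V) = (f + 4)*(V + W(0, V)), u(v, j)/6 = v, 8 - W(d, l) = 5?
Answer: 1700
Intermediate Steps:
W(d, l) = 3 (W(d, l) = 8 - 1*5 = 8 - 5 = 3)
u(v, j) = 6*v
b(f, V) = (3 + V)*(4 + f) (b(f, V) = (f + 4)*(V + 3) = (4 + f)*(3 + V) = (3 + V)*(4 + f))
w(T) = ⅙
(r(w(b(u(6, 1), (0 - 4)*(-1))), 3)*17)*20 = (5*17)*20 = 85*20 = 1700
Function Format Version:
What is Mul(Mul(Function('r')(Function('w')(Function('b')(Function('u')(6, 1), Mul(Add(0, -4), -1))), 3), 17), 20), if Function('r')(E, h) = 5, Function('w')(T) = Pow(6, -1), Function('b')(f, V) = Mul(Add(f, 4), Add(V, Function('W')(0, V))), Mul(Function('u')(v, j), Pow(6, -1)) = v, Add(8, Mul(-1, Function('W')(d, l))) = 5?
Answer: 1700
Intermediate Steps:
Function('W')(d, l) = 3 (Function('W')(d, l) = Add(8, Mul(-1, 5)) = Add(8, -5) = 3)
Function('u')(v, j) = Mul(6, v)
Function('b')(f, V) = Mul(Add(3, V), Add(4, f)) (Function('b')(f, V) = Mul(Add(f, 4), Add(V, 3)) = Mul(Add(4, f), Add(3, V)) = Mul(Add(3, V), Add(4, f)))
Function('w')(T) = Rational(1, 6)
Mul(Mul(Function('r')(Function('w')(Function('b')(Function('u')(6, 1), Mul(Add(0, -4), -1))), 3), 17), 20) = Mul(Mul(5, 17), 20) = Mul(85, 20) = 1700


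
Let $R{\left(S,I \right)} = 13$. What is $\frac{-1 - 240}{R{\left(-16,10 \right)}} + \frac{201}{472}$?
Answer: $- \frac{111139}{6136} \approx -18.113$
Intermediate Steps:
$\frac{-1 - 240}{R{\left(-16,10 \right)}} + \frac{201}{472} = \frac{-1 - 240}{13} + \frac{201}{472} = \left(-1 - 240\right) \frac{1}{13} + 201 \cdot \frac{1}{472} = \left(-241\right) \frac{1}{13} + \frac{201}{472} = - \frac{241}{13} + \frac{201}{472} = - \frac{111139}{6136}$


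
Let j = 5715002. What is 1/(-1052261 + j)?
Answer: 1/4662741 ≈ 2.1447e-7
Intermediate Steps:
1/(-1052261 + j) = 1/(-1052261 + 5715002) = 1/4662741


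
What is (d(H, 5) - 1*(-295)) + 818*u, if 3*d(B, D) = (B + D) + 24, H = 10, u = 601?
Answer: 491926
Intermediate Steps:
d(B, D) = 8 + B/3 + D/3 (d(B, D) = ((B + D) + 24)/3 = (24 + B + D)/3 = 8 + B/3 + D/3)
(d(H, 5) - 1*(-295)) + 818*u = ((8 + (⅓)*10 + (⅓)*5) - 1*(-295)) + 818*601 = ((8 + 10/3 + 5/3) + 295) + 491618 = (13 + 295) + 491618 = 308 + 491618 = 491926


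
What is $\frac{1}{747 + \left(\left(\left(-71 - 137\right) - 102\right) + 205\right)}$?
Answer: $\frac{1}{642} \approx 0.0015576$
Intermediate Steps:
$\frac{1}{747 + \left(\left(\left(-71 - 137\right) - 102\right) + 205\right)} = \frac{1}{747 + \left(\left(-208 - 102\right) + 205\right)} = \frac{1}{747 + \left(-310 + 205\right)} = \frac{1}{747 - 105} = \frac{1}{642}$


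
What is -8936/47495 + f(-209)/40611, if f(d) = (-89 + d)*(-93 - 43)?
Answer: 1561977464/1928819445 ≈ 0.80981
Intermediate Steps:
f(d) = 12104 - 136*d (f(d) = (-89 + d)*(-136) = 12104 - 136*d)
-8936/47495 + f(-209)/40611 = -8936/47495 + (12104 - 136*(-209))/40611 = -8936*1/47495 + (12104 + 28424)*(1/40611) = -8936/47495 + 40528*(1/40611) = -8936/47495 + 40528/40611 = 1561977464/1928819445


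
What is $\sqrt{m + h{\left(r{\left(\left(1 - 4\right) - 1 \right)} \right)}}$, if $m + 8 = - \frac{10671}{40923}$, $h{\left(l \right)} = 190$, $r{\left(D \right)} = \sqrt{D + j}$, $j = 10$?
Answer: $\frac{\sqrt{33817471305}}{13641} \approx 13.481$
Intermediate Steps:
$r{\left(D \right)} = \sqrt{10 + D}$ ($r{\left(D \right)} = \sqrt{D + 10} = \sqrt{10 + D}$)
$m = - \frac{112685}{13641}$ ($m = -8 - \frac{10671}{40923} = -8 - \frac{3557}{13641} = - \frac{112685}{13641} \approx -8.2608$)
$\sqrt{m + h{\left(r{\left(\left(1 - 4\right) - 1 \right)} \right)}} = \sqrt{- \frac{112685}{13641} + 190} = \sqrt{\frac{2479105}{13641}} = \frac{\sqrt{33817471305}}{13641}$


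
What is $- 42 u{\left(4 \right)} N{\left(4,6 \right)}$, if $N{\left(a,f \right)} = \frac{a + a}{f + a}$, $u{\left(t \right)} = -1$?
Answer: $\frac{168}{5} \approx 33.6$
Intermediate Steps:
$N{\left(a,f \right)} = \frac{2 a}{a + f}$
$- 42 u{\left(4 \right)} N{\left(4,6 \right)} = \left(-42\right) \left(-1\right) 2 \cdot 4 \frac{1}{4 + 6} = 42 \cdot 2 \cdot 4 \cdot \frac{1}{10} = 42 \cdot \frac{4}{5} = \frac{168}{5}$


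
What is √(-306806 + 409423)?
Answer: √102617 ≈ 320.34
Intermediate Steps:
√(-306806 + 409423) = √102617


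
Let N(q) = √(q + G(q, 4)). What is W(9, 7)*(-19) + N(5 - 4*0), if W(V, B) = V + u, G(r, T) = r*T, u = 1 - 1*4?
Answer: -109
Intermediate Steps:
u = -3 (u = 1 - 4 = -3)
G(r, T) = T*r
W(V, B) = -3 + V (W(V, B) = V - 3 = -3 + V)
N(q) = √5*√q (N(q) = √(q + 4*q) = √(5*q) = √5*√q)
W(9, 7)*(-19) + N(5 - 4*0) = (-3 + 9)*(-19) + √5*√(5 - 4*0) = 6*(-19) + √5*√(5 + 0) = -114 + √5*√5 = -114 + 5 = -109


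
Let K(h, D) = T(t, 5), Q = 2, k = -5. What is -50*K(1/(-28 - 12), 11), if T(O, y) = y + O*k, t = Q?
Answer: 250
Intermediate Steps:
t = 2
T(O, y) = y - 5*O (T(O, y) = y + O*(-5) = y - 5*O)
K(h, D) = -5 (K(h, D) = 5 - 5*2 = 5 - 10 = -5)
-50*K(1/(-28 - 12), 11) = -50*(-5) = 250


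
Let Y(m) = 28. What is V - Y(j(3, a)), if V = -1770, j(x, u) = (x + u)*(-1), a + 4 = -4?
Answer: -1798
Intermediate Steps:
a = -8 (a = -4 - 4 = -8)
j(x, u) = -u - x (j(x, u) = (u + x)*(-1) = -u - x)
V - Y(j(3, a)) = -1770 - 1*28 = -1770 - 28 = -1798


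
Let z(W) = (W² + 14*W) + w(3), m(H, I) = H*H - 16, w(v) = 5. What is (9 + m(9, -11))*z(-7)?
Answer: -3256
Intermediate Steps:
m(H, I) = -16 + H² (m(H, I) = H² - 16 = -16 + H²)
z(W) = 5 + W² + 14*W (z(W) = (W² + 14*W) + 5 = 5 + W² + 14*W)
(9 + m(9, -11))*z(-7) = (9 + (-16 + 9²))*(5 + (-7)² + 14*(-7)) = (9 + (-16 + 81))*(5 + 49 - 98) = (9 + 65)*(-44) = 74*(-44) = -3256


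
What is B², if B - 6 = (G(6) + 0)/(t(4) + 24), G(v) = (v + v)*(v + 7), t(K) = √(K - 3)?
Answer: 93636/625 ≈ 149.82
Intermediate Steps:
t(K) = √(-3 + K)
G(v) = 2*v*(7 + v) (G(v) = (2*v)*(7 + v) = 2*v*(7 + v))
B = 306/25 (B = 6 + (2*6*(7 + 6) + 0)/(√(-3 + 4) + 24) = 6 + (2*6*13 + 0)/(√1 + 24) = 6 + (156 + 0)/(1 + 24) = 6 + 156/25 = 306/25 ≈ 12.240)
B² = (306/25)² = 93636/625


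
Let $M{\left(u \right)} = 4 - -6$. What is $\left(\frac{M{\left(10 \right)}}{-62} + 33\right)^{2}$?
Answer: $\frac{1036324}{961} \approx 1078.4$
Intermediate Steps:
$M{\left(u \right)} = 10$ ($M{\left(u \right)} = 4 + 6 = 10$)
$\left(\frac{M{\left(10 \right)}}{-62} + 33\right)^{2} = \left(\frac{10}{-62} + 33\right)^{2} = \left(10 \left(- \frac{1}{62}\right) + 33\right)^{2} = \left(- \frac{5}{31} + 33\right)^{2} = \left(\frac{1018}{31}\right)^{2} = \frac{1036324}{961}$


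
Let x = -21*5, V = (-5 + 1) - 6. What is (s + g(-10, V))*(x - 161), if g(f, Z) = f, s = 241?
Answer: -61446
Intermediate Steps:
V = -10 (V = -4 - 6 = -10)
x = -105
(s + g(-10, V))*(x - 161) = (241 - 10)*(-105 - 161) = 231*(-266) = -61446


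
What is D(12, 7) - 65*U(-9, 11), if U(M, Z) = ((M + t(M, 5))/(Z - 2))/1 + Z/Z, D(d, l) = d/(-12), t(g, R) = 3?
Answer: -68/3 ≈ -22.667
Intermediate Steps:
D(d, l) = -d/12 (D(d, l) = d*(-1/12) = -d/12)
U(M, Z) = 1 + (3 + M)/(-2 + Z) (U(M, Z) = ((M + 3)/(Z - 2))/1 + Z/Z = ((3 + M)/(-2 + Z))*1 + 1 = (3 + M)/(-2 + Z) + 1 = 1 + (3 + M)/(-2 + Z))
D(12, 7) - 65*U(-9, 11) = -1/12*12 - 65*(1 - 9 + 11)/(-2 + 11) = -1 - 65*3/9 = -1 - 65*⅓ = -1 - 65/3 = -68/3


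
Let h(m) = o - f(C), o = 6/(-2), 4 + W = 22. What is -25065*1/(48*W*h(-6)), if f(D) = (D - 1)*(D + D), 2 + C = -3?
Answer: 2785/6048 ≈ 0.46048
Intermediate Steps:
W = 18 (W = -4 + 22 = 18)
C = -5 (C = -2 - 3 = -5)
f(D) = 2*D*(-1 + D) (f(D) = (-1 + D)*(2*D) = 2*D*(-1 + D))
o = -3 (o = 6*(-1/2) = -3)
h(m) = -63 (h(m) = -3 - 2*(-5)*(-1 - 5) = -3 - 2*(-5)*(-6) = -3 - 1*60 = -3 - 60 = -63)
-25065*1/(48*W*h(-6)) = -25065/((18*(-63))*48) = -25065/((-1134*48)) = -25065/(-54432) = -25065*(-1/54432) = 2785/6048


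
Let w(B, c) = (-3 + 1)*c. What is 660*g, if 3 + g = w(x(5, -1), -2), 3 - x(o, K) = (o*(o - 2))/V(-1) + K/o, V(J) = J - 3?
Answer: 660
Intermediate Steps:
V(J) = -3 + J
x(o, K) = 3 - K/o + o*(-2 + o)/4 (x(o, K) = 3 - ((o*(o - 2))/(-3 - 1) + K/o) = 3 - ((o*(-2 + o))/(-4) + K/o) = 3 - ((o*(-2 + o))*(-1/4) + K/o) = 3 - (-o*(-2 + o)/4 + K/o) = 3 - (K/o - o*(-2 + o)/4) = 3 + (-K/o + o*(-2 + o)/4) = 3 - K/o + o*(-2 + o)/4)
w(B, c) = -2*c
g = 1 (g = -3 - 2*(-2) = -3 + 4 = 1)
660*g = 660*1 = 660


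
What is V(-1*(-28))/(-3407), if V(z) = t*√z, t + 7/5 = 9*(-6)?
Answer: 554*√7/17035 ≈ 0.086043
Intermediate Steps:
t = -277/5 (t = -7/5 + 9*(-6) = -7/5 - 54 = -277/5 ≈ -55.400)
V(z) = -277*√z/5
V(-1*(-28))/(-3407) = -277*√28/5/(-3407) = -554*√7/5*(-1/3407) = 554*√7/17035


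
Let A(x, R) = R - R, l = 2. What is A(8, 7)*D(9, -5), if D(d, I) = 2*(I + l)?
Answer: 0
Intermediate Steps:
A(x, R) = 0
D(d, I) = 4 + 2*I (D(d, I) = 2*(I + 2) = 2*(2 + I) = 4 + 2*I)
A(8, 7)*D(9, -5) = 0*(4 + 2*(-5)) = 0*(4 - 10) = 0*(-6) = 0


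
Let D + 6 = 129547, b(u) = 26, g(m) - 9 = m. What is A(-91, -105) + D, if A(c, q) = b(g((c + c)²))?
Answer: 129567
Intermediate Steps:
g(m) = 9 + m
A(c, q) = 26
D = 129541 (D = -6 + 129547 = 129541)
A(-91, -105) + D = 26 + 129541 = 129567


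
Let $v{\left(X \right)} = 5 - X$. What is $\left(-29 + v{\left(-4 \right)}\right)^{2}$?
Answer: $400$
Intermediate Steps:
$\left(-29 + v{\left(-4 \right)}\right)^{2} = \left(-29 + \left(5 - -4\right)\right)^{2} = \left(-29 + \left(5 + 4\right)\right)^{2} = \left(-29 + 9\right)^{2} = \left(-20\right)^{2} = 400$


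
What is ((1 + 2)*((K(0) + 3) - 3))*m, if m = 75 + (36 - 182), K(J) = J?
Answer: 0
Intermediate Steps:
m = -71 (m = 75 - 146 = -71)
((1 + 2)*((K(0) + 3) - 3))*m = ((1 + 2)*((0 + 3) - 3))*(-71) = (3*(3 - 3))*(-71) = (3*0)*(-71) = 0*(-71) = 0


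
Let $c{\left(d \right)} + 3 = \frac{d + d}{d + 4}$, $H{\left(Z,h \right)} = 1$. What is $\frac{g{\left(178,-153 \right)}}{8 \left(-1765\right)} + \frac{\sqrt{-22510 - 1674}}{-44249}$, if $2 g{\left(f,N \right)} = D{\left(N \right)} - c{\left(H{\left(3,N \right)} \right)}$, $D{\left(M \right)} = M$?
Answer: $\frac{47}{8825} - \frac{2 i \sqrt{6046}}{44249} \approx 0.0053258 - 0.0035145 i$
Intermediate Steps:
$c{\left(d \right)} = -3 + \frac{2 d}{4 + d}$ ($c{\left(d \right)} = -3 + \frac{d + d}{d + 4} = -3 + \frac{2 d}{4 + d}$)
$g{\left(f,N \right)} = \frac{13}{10} + \frac{N}{2}$ ($g{\left(f,N \right)} = \frac{N - \frac{-12 - 1}{4 + 1}}{2} = \frac{N - \frac{-12 - 1}{5}}{2} = \frac{N - \frac{1}{5} \left(-13\right)}{2} = \frac{N - - \frac{13}{5}}{2} = \frac{N + \frac{13}{5}}{2} = \frac{\frac{13}{5} + N}{2} = \frac{13}{10} + \frac{N}{2}$)
$\frac{g{\left(178,-153 \right)}}{8 \left(-1765\right)} + \frac{\sqrt{-22510 - 1674}}{-44249} = \frac{\frac{13}{10} + \frac{1}{2} \left(-153\right)}{8 \left(-1765\right)} + \frac{\sqrt{-22510 - 1674}}{-44249} = \frac{\frac{13}{10} - \frac{153}{2}}{-14120} + \sqrt{-24184} \left(- \frac{1}{44249}\right) = \left(- \frac{376}{5}\right) \left(- \frac{1}{14120}\right) + 2 i \sqrt{6046} \left(- \frac{1}{44249}\right) = \frac{47}{8825} - \frac{2 i \sqrt{6046}}{44249}$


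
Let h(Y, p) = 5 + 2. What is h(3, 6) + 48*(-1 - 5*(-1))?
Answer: 199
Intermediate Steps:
h(Y, p) = 7
h(3, 6) + 48*(-1 - 5*(-1)) = 7 + 48*(-1 - 5*(-1)) = 7 + 48*(-1 + 5) = 7 + 48*4 = 7 + 192 = 199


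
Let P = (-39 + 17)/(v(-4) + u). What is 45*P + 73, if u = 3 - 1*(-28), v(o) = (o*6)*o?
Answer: 8281/127 ≈ 65.205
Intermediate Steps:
v(o) = 6*o² (v(o) = (6*o)*o = 6*o²)
u = 31 (u = 3 + 28 = 31)
P = -22/127 (P = (-39 + 17)/(6*(-4)² + 31) = -22/(6*16 + 31) = -22/(96 + 31) = -22/127 ≈ -0.17323)
45*P + 73 = 45*(-22/127) + 73 = -990/127 + 73 = 8281/127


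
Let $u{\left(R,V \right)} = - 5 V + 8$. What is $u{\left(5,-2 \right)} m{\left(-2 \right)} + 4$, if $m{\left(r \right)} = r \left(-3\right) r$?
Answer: $-212$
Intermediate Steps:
$u{\left(R,V \right)} = 8 - 5 V$
$m{\left(r \right)} = - 3 r^{2}$ ($m{\left(r \right)} = - 3 r r = - 3 r^{2}$)
$u{\left(5,-2 \right)} m{\left(-2 \right)} + 4 = \left(8 - -10\right) \left(- 3 \left(-2\right)^{2}\right) + 4 = \left(8 + 10\right) \left(\left(-3\right) 4\right) + 4 = 18 \left(-12\right) + 4 = -216 + 4 = -212$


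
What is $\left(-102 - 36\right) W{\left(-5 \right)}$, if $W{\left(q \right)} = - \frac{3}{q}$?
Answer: $- \frac{414}{5} \approx -82.8$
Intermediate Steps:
$\left(-102 - 36\right) W{\left(-5 \right)} = \left(-102 - 36\right) \left(- \frac{3}{-5}\right) = - 138 \left(\left(-3\right) \left(- \frac{1}{5}\right)\right) = \left(-138\right) \frac{3}{5} = - \frac{414}{5}$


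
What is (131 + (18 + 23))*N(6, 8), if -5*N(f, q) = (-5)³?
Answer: 4300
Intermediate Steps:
N(f, q) = 25 (N(f, q) = -⅕*(-5)³ = -⅕*(-125) = 25)
(131 + (18 + 23))*N(6, 8) = (131 + (18 + 23))*25 = (131 + 41)*25 = 172*25 = 4300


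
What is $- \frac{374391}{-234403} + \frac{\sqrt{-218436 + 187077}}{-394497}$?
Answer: $\frac{374391}{234403} - \frac{i \sqrt{31359}}{394497} \approx 1.5972 - 0.00044889 i$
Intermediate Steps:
$- \frac{374391}{-234403} + \frac{\sqrt{-218436 + 187077}}{-394497} = \left(-374391\right) \left(- \frac{1}{234403}\right) + \sqrt{-31359} \left(- \frac{1}{394497}\right) = \frac{374391}{234403} + i \sqrt{31359} \left(- \frac{1}{394497}\right) = \frac{374391}{234403} - \frac{i \sqrt{31359}}{394497}$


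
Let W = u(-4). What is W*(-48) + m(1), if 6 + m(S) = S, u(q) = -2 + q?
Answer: 283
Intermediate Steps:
m(S) = -6 + S
W = -6 (W = -2 - 4 = -6)
W*(-48) + m(1) = -6*(-48) + (-6 + 1) = 288 - 5 = 283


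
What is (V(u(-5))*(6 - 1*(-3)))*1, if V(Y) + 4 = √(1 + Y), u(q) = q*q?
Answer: -36 + 9*√26 ≈ 9.8912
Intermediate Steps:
u(q) = q²
V(Y) = -4 + √(1 + Y)
(V(u(-5))*(6 - 1*(-3)))*1 = ((-4 + √(1 + (-5)²))*(6 - 1*(-3)))*1 = ((-4 + √(1 + 25))*(6 + 3))*1 = ((-4 + √26)*9)*1 = (-36 + 9*√26)*1 = -36 + 9*√26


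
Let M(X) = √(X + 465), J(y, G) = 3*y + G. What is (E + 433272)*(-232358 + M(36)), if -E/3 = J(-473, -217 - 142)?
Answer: -101913612948 + 438606*√501 ≈ -1.0190e+11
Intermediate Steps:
J(y, G) = G + 3*y
M(X) = √(465 + X)
E = 5334 (E = -3*((-217 - 142) + 3*(-473)) = -3*(-359 - 1419) = -3*(-1778) = 5334)
(E + 433272)*(-232358 + M(36)) = (5334 + 433272)*(-232358 + √(465 + 36)) = 438606*(-232358 + √501) = -101913612948 + 438606*√501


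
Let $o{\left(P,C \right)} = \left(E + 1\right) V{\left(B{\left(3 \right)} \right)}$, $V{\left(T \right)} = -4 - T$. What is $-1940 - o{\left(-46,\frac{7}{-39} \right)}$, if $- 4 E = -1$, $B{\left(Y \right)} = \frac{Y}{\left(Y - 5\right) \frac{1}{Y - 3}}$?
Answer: $-1935$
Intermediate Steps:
$B{\left(Y \right)} = \frac{Y \left(-3 + Y\right)}{-5 + Y}$ ($B{\left(Y \right)} = \frac{Y}{\left(-5 + Y\right) \frac{1}{-3 + Y}} = \frac{Y}{\frac{1}{-3 + Y} \left(-5 + Y\right)} = Y \frac{-3 + Y}{-5 + Y} = \frac{Y \left(-3 + Y\right)}{-5 + Y}$)
$E = \frac{1}{4}$ ($E = \left(- \frac{1}{4}\right) \left(-1\right) = \frac{1}{4} \approx 0.25$)
$o{\left(P,C \right)} = -5$ ($o{\left(P,C \right)} = \left(\frac{1}{4} + 1\right) \left(-4 - \frac{3 \left(-3 + 3\right)}{-5 + 3}\right) = \frac{5 \left(-4 - 3 \frac{1}{-2} \cdot 0\right)}{4} = \frac{5 \left(-4 - 3 \left(- \frac{1}{2}\right) 0\right)}{4} = \frac{5 \left(-4 - 0\right)}{4} = \frac{5 \left(-4 + 0\right)}{4} = \frac{5}{4} \left(-4\right) = -5$)
$-1940 - o{\left(-46,\frac{7}{-39} \right)} = -1940 - -5 = -1940 + 5 = -1935$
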